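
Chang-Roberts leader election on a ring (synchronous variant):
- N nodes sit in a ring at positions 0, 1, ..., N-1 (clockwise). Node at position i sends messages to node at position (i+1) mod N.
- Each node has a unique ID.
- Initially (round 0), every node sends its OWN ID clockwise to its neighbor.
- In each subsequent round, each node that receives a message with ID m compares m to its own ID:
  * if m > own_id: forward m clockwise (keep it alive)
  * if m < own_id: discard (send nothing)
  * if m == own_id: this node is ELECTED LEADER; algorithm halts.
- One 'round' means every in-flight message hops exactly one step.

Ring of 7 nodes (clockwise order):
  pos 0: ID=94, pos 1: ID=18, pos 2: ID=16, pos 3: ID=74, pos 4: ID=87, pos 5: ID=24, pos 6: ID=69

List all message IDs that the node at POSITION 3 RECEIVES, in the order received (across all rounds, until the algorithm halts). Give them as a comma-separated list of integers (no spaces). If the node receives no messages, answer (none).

Round 1: pos1(id18) recv 94: fwd; pos2(id16) recv 18: fwd; pos3(id74) recv 16: drop; pos4(id87) recv 74: drop; pos5(id24) recv 87: fwd; pos6(id69) recv 24: drop; pos0(id94) recv 69: drop
Round 2: pos2(id16) recv 94: fwd; pos3(id74) recv 18: drop; pos6(id69) recv 87: fwd
Round 3: pos3(id74) recv 94: fwd; pos0(id94) recv 87: drop
Round 4: pos4(id87) recv 94: fwd
Round 5: pos5(id24) recv 94: fwd
Round 6: pos6(id69) recv 94: fwd
Round 7: pos0(id94) recv 94: ELECTED

Answer: 16,18,94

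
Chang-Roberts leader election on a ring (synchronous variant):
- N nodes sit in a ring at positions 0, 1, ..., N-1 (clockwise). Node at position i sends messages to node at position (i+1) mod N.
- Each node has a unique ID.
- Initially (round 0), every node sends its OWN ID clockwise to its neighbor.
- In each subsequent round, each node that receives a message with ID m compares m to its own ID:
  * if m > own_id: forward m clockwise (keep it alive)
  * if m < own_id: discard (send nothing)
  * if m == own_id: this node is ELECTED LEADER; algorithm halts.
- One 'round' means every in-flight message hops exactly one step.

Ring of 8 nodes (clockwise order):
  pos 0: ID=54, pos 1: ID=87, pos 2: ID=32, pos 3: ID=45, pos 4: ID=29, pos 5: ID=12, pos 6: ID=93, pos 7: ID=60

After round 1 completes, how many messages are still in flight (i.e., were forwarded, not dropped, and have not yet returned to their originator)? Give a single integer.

Round 1: pos1(id87) recv 54: drop; pos2(id32) recv 87: fwd; pos3(id45) recv 32: drop; pos4(id29) recv 45: fwd; pos5(id12) recv 29: fwd; pos6(id93) recv 12: drop; pos7(id60) recv 93: fwd; pos0(id54) recv 60: fwd
After round 1: 5 messages still in flight

Answer: 5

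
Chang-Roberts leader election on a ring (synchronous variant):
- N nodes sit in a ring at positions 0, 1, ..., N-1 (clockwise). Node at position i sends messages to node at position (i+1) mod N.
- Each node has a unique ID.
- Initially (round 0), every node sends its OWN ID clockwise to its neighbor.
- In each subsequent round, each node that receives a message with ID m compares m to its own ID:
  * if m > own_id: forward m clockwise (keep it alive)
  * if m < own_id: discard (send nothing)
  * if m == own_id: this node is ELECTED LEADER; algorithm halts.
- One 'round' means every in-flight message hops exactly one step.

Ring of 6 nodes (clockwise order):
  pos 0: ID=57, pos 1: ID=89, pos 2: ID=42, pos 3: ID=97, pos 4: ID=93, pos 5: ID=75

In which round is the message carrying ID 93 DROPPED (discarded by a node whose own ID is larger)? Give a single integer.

Answer: 5

Derivation:
Round 1: pos1(id89) recv 57: drop; pos2(id42) recv 89: fwd; pos3(id97) recv 42: drop; pos4(id93) recv 97: fwd; pos5(id75) recv 93: fwd; pos0(id57) recv 75: fwd
Round 2: pos3(id97) recv 89: drop; pos5(id75) recv 97: fwd; pos0(id57) recv 93: fwd; pos1(id89) recv 75: drop
Round 3: pos0(id57) recv 97: fwd; pos1(id89) recv 93: fwd
Round 4: pos1(id89) recv 97: fwd; pos2(id42) recv 93: fwd
Round 5: pos2(id42) recv 97: fwd; pos3(id97) recv 93: drop
Round 6: pos3(id97) recv 97: ELECTED
Message ID 93 originates at pos 4; dropped at pos 3 in round 5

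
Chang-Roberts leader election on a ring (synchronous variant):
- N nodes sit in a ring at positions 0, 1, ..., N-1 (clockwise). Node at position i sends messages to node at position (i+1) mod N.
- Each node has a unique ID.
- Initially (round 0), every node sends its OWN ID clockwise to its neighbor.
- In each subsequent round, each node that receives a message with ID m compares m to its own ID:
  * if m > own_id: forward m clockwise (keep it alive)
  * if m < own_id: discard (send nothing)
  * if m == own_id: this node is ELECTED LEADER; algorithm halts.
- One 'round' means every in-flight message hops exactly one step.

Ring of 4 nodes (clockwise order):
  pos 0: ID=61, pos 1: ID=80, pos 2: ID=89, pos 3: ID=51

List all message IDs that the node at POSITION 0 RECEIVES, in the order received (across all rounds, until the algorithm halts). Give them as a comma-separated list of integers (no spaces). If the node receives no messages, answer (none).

Round 1: pos1(id80) recv 61: drop; pos2(id89) recv 80: drop; pos3(id51) recv 89: fwd; pos0(id61) recv 51: drop
Round 2: pos0(id61) recv 89: fwd
Round 3: pos1(id80) recv 89: fwd
Round 4: pos2(id89) recv 89: ELECTED

Answer: 51,89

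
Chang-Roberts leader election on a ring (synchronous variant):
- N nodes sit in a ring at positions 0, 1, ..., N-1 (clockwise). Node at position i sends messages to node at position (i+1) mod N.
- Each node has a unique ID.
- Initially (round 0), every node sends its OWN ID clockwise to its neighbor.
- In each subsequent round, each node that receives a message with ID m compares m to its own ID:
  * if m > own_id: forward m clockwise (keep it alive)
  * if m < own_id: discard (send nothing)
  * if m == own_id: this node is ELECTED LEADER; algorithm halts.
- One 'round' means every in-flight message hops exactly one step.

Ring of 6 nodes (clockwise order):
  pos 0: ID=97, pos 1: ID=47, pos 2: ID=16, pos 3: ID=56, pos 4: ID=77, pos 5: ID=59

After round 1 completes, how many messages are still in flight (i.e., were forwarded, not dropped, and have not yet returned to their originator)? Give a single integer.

Round 1: pos1(id47) recv 97: fwd; pos2(id16) recv 47: fwd; pos3(id56) recv 16: drop; pos4(id77) recv 56: drop; pos5(id59) recv 77: fwd; pos0(id97) recv 59: drop
After round 1: 3 messages still in flight

Answer: 3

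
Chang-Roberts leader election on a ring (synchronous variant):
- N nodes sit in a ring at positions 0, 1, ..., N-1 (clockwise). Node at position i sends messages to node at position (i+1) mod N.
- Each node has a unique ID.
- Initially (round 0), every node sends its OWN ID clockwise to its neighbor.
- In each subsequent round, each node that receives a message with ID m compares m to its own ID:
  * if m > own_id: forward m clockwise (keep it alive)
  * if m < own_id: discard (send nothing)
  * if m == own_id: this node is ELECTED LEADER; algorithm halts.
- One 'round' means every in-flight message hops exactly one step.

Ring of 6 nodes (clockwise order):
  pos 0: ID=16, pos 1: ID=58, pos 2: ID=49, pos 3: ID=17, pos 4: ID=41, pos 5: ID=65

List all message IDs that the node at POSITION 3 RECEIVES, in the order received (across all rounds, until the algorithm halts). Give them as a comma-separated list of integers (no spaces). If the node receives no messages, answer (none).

Answer: 49,58,65

Derivation:
Round 1: pos1(id58) recv 16: drop; pos2(id49) recv 58: fwd; pos3(id17) recv 49: fwd; pos4(id41) recv 17: drop; pos5(id65) recv 41: drop; pos0(id16) recv 65: fwd
Round 2: pos3(id17) recv 58: fwd; pos4(id41) recv 49: fwd; pos1(id58) recv 65: fwd
Round 3: pos4(id41) recv 58: fwd; pos5(id65) recv 49: drop; pos2(id49) recv 65: fwd
Round 4: pos5(id65) recv 58: drop; pos3(id17) recv 65: fwd
Round 5: pos4(id41) recv 65: fwd
Round 6: pos5(id65) recv 65: ELECTED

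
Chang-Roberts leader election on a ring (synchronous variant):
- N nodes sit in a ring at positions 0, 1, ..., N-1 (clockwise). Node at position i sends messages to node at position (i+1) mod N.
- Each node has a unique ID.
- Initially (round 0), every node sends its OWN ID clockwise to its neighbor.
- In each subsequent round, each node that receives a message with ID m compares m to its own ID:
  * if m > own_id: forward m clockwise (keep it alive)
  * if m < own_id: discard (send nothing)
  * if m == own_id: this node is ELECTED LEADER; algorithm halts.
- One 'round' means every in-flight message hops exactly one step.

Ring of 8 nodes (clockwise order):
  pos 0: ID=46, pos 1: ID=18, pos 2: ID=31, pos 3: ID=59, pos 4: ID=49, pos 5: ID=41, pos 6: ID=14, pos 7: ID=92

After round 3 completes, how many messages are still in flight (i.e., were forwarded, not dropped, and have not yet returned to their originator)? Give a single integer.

Answer: 2

Derivation:
Round 1: pos1(id18) recv 46: fwd; pos2(id31) recv 18: drop; pos3(id59) recv 31: drop; pos4(id49) recv 59: fwd; pos5(id41) recv 49: fwd; pos6(id14) recv 41: fwd; pos7(id92) recv 14: drop; pos0(id46) recv 92: fwd
Round 2: pos2(id31) recv 46: fwd; pos5(id41) recv 59: fwd; pos6(id14) recv 49: fwd; pos7(id92) recv 41: drop; pos1(id18) recv 92: fwd
Round 3: pos3(id59) recv 46: drop; pos6(id14) recv 59: fwd; pos7(id92) recv 49: drop; pos2(id31) recv 92: fwd
After round 3: 2 messages still in flight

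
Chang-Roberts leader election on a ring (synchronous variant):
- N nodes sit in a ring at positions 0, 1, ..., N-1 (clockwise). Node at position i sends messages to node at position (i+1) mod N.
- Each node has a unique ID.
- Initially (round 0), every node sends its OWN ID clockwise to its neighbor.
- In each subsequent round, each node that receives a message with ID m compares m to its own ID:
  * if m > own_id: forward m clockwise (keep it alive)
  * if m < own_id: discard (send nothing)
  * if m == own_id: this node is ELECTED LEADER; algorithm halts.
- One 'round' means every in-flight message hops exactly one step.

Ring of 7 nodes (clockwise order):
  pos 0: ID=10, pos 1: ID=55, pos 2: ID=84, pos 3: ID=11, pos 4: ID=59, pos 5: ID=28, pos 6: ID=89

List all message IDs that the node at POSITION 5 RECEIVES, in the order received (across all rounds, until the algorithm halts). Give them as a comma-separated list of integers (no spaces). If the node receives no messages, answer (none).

Answer: 59,84,89

Derivation:
Round 1: pos1(id55) recv 10: drop; pos2(id84) recv 55: drop; pos3(id11) recv 84: fwd; pos4(id59) recv 11: drop; pos5(id28) recv 59: fwd; pos6(id89) recv 28: drop; pos0(id10) recv 89: fwd
Round 2: pos4(id59) recv 84: fwd; pos6(id89) recv 59: drop; pos1(id55) recv 89: fwd
Round 3: pos5(id28) recv 84: fwd; pos2(id84) recv 89: fwd
Round 4: pos6(id89) recv 84: drop; pos3(id11) recv 89: fwd
Round 5: pos4(id59) recv 89: fwd
Round 6: pos5(id28) recv 89: fwd
Round 7: pos6(id89) recv 89: ELECTED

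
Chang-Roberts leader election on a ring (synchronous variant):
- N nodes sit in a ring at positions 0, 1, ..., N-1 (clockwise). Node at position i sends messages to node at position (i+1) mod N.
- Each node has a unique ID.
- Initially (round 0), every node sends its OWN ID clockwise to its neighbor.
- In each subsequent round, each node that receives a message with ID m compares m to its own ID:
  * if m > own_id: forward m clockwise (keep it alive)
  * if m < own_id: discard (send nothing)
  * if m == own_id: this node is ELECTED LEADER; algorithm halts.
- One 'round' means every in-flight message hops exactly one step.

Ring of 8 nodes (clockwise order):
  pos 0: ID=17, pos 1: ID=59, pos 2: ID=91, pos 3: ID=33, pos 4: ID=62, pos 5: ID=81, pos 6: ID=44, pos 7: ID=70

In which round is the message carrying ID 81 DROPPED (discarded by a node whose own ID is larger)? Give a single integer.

Answer: 5

Derivation:
Round 1: pos1(id59) recv 17: drop; pos2(id91) recv 59: drop; pos3(id33) recv 91: fwd; pos4(id62) recv 33: drop; pos5(id81) recv 62: drop; pos6(id44) recv 81: fwd; pos7(id70) recv 44: drop; pos0(id17) recv 70: fwd
Round 2: pos4(id62) recv 91: fwd; pos7(id70) recv 81: fwd; pos1(id59) recv 70: fwd
Round 3: pos5(id81) recv 91: fwd; pos0(id17) recv 81: fwd; pos2(id91) recv 70: drop
Round 4: pos6(id44) recv 91: fwd; pos1(id59) recv 81: fwd
Round 5: pos7(id70) recv 91: fwd; pos2(id91) recv 81: drop
Round 6: pos0(id17) recv 91: fwd
Round 7: pos1(id59) recv 91: fwd
Round 8: pos2(id91) recv 91: ELECTED
Message ID 81 originates at pos 5; dropped at pos 2 in round 5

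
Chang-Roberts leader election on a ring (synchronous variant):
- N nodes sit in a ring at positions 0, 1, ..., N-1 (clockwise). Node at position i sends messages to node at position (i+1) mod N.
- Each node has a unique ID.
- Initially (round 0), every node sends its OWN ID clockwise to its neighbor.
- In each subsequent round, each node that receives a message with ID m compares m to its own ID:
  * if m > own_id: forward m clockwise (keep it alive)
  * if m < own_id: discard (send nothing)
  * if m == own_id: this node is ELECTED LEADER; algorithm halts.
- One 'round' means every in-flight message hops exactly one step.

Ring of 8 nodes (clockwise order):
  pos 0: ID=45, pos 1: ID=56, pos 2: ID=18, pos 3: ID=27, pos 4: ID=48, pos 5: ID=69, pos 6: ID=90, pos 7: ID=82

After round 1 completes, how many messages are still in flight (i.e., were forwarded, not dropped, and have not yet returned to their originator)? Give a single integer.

Round 1: pos1(id56) recv 45: drop; pos2(id18) recv 56: fwd; pos3(id27) recv 18: drop; pos4(id48) recv 27: drop; pos5(id69) recv 48: drop; pos6(id90) recv 69: drop; pos7(id82) recv 90: fwd; pos0(id45) recv 82: fwd
After round 1: 3 messages still in flight

Answer: 3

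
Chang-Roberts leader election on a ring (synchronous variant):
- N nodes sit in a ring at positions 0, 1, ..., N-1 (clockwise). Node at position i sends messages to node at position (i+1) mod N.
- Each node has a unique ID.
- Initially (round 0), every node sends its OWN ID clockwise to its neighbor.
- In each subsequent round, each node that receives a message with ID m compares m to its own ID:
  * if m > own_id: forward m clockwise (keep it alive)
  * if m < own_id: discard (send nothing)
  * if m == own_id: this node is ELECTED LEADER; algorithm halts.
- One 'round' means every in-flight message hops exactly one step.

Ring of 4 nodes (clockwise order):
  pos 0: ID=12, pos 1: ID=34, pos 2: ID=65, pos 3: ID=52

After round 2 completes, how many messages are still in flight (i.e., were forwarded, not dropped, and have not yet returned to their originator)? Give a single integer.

Answer: 2

Derivation:
Round 1: pos1(id34) recv 12: drop; pos2(id65) recv 34: drop; pos3(id52) recv 65: fwd; pos0(id12) recv 52: fwd
Round 2: pos0(id12) recv 65: fwd; pos1(id34) recv 52: fwd
After round 2: 2 messages still in flight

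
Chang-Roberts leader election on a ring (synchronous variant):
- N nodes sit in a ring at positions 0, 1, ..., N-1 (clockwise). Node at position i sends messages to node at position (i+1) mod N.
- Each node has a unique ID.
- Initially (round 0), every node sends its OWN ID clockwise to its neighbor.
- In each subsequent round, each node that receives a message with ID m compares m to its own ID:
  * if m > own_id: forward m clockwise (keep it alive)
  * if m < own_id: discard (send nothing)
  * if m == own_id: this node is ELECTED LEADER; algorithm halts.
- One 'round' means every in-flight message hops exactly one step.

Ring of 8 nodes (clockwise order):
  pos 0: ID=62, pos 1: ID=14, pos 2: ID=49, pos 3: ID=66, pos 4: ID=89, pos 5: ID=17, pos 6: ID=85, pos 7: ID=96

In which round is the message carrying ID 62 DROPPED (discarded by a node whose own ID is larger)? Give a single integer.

Answer: 3

Derivation:
Round 1: pos1(id14) recv 62: fwd; pos2(id49) recv 14: drop; pos3(id66) recv 49: drop; pos4(id89) recv 66: drop; pos5(id17) recv 89: fwd; pos6(id85) recv 17: drop; pos7(id96) recv 85: drop; pos0(id62) recv 96: fwd
Round 2: pos2(id49) recv 62: fwd; pos6(id85) recv 89: fwd; pos1(id14) recv 96: fwd
Round 3: pos3(id66) recv 62: drop; pos7(id96) recv 89: drop; pos2(id49) recv 96: fwd
Round 4: pos3(id66) recv 96: fwd
Round 5: pos4(id89) recv 96: fwd
Round 6: pos5(id17) recv 96: fwd
Round 7: pos6(id85) recv 96: fwd
Round 8: pos7(id96) recv 96: ELECTED
Message ID 62 originates at pos 0; dropped at pos 3 in round 3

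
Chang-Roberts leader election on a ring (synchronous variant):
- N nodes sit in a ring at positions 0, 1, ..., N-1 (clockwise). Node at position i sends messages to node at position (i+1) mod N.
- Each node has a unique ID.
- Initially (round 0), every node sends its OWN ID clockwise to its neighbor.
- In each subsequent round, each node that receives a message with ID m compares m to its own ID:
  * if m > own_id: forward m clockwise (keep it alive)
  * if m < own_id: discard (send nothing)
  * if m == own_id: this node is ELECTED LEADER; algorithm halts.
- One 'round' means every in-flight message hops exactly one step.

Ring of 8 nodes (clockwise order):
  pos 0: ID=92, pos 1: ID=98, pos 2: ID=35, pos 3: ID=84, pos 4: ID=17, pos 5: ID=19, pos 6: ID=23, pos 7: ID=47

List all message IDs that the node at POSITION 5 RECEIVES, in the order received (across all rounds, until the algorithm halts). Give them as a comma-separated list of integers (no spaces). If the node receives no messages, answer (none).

Answer: 17,84,98

Derivation:
Round 1: pos1(id98) recv 92: drop; pos2(id35) recv 98: fwd; pos3(id84) recv 35: drop; pos4(id17) recv 84: fwd; pos5(id19) recv 17: drop; pos6(id23) recv 19: drop; pos7(id47) recv 23: drop; pos0(id92) recv 47: drop
Round 2: pos3(id84) recv 98: fwd; pos5(id19) recv 84: fwd
Round 3: pos4(id17) recv 98: fwd; pos6(id23) recv 84: fwd
Round 4: pos5(id19) recv 98: fwd; pos7(id47) recv 84: fwd
Round 5: pos6(id23) recv 98: fwd; pos0(id92) recv 84: drop
Round 6: pos7(id47) recv 98: fwd
Round 7: pos0(id92) recv 98: fwd
Round 8: pos1(id98) recv 98: ELECTED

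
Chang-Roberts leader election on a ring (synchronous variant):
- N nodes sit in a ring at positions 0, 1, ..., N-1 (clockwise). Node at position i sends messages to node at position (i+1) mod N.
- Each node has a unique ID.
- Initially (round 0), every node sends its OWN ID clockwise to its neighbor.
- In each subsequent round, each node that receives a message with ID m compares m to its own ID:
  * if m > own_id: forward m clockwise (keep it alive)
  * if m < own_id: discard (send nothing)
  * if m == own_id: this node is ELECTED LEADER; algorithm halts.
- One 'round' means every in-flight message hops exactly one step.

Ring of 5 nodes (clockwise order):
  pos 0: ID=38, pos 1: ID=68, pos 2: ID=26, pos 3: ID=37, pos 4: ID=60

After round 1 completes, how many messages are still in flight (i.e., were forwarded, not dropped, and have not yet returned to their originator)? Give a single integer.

Answer: 2

Derivation:
Round 1: pos1(id68) recv 38: drop; pos2(id26) recv 68: fwd; pos3(id37) recv 26: drop; pos4(id60) recv 37: drop; pos0(id38) recv 60: fwd
After round 1: 2 messages still in flight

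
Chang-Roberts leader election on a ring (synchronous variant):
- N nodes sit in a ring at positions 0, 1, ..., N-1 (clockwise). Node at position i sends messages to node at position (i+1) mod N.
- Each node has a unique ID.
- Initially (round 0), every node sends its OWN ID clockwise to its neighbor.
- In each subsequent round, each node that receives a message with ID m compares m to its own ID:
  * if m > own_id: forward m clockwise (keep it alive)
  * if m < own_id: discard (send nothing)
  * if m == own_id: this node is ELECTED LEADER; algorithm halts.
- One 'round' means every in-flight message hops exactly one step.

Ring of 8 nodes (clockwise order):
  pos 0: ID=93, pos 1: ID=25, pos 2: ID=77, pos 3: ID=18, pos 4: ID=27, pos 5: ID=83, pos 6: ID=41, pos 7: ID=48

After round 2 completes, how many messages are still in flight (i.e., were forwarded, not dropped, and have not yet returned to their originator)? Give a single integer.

Answer: 3

Derivation:
Round 1: pos1(id25) recv 93: fwd; pos2(id77) recv 25: drop; pos3(id18) recv 77: fwd; pos4(id27) recv 18: drop; pos5(id83) recv 27: drop; pos6(id41) recv 83: fwd; pos7(id48) recv 41: drop; pos0(id93) recv 48: drop
Round 2: pos2(id77) recv 93: fwd; pos4(id27) recv 77: fwd; pos7(id48) recv 83: fwd
After round 2: 3 messages still in flight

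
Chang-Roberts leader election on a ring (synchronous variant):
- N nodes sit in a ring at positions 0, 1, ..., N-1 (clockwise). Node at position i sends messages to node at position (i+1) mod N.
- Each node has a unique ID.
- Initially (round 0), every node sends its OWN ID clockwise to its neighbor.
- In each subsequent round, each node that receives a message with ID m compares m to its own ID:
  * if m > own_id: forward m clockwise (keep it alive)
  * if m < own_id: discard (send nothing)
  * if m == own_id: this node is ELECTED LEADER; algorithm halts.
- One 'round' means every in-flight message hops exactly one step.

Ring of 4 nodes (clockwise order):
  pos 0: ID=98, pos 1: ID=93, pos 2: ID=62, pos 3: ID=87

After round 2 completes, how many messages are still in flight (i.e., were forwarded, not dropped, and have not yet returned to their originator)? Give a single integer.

Answer: 2

Derivation:
Round 1: pos1(id93) recv 98: fwd; pos2(id62) recv 93: fwd; pos3(id87) recv 62: drop; pos0(id98) recv 87: drop
Round 2: pos2(id62) recv 98: fwd; pos3(id87) recv 93: fwd
After round 2: 2 messages still in flight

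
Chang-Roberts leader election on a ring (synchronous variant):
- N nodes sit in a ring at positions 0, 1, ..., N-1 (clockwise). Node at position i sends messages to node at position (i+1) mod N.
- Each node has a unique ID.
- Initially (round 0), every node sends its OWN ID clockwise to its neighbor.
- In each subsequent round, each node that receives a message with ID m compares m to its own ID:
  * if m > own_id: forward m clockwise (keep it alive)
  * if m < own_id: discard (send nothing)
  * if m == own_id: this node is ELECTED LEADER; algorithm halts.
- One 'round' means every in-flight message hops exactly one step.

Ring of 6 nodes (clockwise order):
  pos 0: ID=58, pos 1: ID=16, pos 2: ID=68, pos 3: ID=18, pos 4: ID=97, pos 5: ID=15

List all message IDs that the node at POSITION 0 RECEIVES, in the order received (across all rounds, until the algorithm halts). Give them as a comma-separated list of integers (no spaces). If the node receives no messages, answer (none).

Round 1: pos1(id16) recv 58: fwd; pos2(id68) recv 16: drop; pos3(id18) recv 68: fwd; pos4(id97) recv 18: drop; pos5(id15) recv 97: fwd; pos0(id58) recv 15: drop
Round 2: pos2(id68) recv 58: drop; pos4(id97) recv 68: drop; pos0(id58) recv 97: fwd
Round 3: pos1(id16) recv 97: fwd
Round 4: pos2(id68) recv 97: fwd
Round 5: pos3(id18) recv 97: fwd
Round 6: pos4(id97) recv 97: ELECTED

Answer: 15,97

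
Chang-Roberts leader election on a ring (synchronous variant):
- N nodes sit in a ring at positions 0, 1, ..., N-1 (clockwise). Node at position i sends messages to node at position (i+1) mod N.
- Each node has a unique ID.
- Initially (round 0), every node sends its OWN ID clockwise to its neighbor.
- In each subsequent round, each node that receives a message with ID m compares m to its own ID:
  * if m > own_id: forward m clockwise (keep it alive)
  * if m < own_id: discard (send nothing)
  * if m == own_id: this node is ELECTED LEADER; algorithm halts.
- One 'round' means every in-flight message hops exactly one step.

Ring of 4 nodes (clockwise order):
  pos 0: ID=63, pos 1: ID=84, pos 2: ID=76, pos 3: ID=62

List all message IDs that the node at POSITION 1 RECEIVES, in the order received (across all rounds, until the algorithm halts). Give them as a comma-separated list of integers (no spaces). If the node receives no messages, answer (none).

Round 1: pos1(id84) recv 63: drop; pos2(id76) recv 84: fwd; pos3(id62) recv 76: fwd; pos0(id63) recv 62: drop
Round 2: pos3(id62) recv 84: fwd; pos0(id63) recv 76: fwd
Round 3: pos0(id63) recv 84: fwd; pos1(id84) recv 76: drop
Round 4: pos1(id84) recv 84: ELECTED

Answer: 63,76,84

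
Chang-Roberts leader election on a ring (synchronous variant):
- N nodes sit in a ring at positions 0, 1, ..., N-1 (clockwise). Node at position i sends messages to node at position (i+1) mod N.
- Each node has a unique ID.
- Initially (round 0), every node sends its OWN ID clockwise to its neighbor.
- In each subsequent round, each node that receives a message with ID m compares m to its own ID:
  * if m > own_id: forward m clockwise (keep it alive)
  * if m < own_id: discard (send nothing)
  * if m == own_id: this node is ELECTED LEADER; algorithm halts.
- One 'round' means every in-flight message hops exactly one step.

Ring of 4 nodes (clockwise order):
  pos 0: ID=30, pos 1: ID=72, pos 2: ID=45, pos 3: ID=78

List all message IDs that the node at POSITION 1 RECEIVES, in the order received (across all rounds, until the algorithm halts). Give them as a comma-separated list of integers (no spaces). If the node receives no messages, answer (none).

Answer: 30,78

Derivation:
Round 1: pos1(id72) recv 30: drop; pos2(id45) recv 72: fwd; pos3(id78) recv 45: drop; pos0(id30) recv 78: fwd
Round 2: pos3(id78) recv 72: drop; pos1(id72) recv 78: fwd
Round 3: pos2(id45) recv 78: fwd
Round 4: pos3(id78) recv 78: ELECTED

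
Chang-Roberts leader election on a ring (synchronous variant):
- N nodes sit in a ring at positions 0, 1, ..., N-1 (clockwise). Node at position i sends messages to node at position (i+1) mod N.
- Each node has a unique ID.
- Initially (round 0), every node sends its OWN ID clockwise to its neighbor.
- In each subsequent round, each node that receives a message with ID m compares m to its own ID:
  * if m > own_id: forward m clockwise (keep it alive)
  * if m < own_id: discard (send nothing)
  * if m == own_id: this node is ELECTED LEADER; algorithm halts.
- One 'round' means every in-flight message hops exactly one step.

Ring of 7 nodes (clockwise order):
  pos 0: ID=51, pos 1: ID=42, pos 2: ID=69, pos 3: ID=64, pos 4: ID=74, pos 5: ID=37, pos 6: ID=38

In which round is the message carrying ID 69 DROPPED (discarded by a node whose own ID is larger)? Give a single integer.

Answer: 2

Derivation:
Round 1: pos1(id42) recv 51: fwd; pos2(id69) recv 42: drop; pos3(id64) recv 69: fwd; pos4(id74) recv 64: drop; pos5(id37) recv 74: fwd; pos6(id38) recv 37: drop; pos0(id51) recv 38: drop
Round 2: pos2(id69) recv 51: drop; pos4(id74) recv 69: drop; pos6(id38) recv 74: fwd
Round 3: pos0(id51) recv 74: fwd
Round 4: pos1(id42) recv 74: fwd
Round 5: pos2(id69) recv 74: fwd
Round 6: pos3(id64) recv 74: fwd
Round 7: pos4(id74) recv 74: ELECTED
Message ID 69 originates at pos 2; dropped at pos 4 in round 2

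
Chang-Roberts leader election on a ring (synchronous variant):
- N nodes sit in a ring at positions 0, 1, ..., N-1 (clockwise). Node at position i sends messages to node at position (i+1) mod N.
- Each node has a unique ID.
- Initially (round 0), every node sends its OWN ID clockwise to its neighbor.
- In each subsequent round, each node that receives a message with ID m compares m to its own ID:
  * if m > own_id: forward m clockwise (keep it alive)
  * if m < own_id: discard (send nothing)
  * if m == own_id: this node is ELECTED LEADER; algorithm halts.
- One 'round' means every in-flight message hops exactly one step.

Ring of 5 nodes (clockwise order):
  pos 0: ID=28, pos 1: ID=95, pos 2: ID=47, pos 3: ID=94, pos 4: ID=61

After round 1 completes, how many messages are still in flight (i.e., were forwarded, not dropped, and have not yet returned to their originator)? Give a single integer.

Round 1: pos1(id95) recv 28: drop; pos2(id47) recv 95: fwd; pos3(id94) recv 47: drop; pos4(id61) recv 94: fwd; pos0(id28) recv 61: fwd
After round 1: 3 messages still in flight

Answer: 3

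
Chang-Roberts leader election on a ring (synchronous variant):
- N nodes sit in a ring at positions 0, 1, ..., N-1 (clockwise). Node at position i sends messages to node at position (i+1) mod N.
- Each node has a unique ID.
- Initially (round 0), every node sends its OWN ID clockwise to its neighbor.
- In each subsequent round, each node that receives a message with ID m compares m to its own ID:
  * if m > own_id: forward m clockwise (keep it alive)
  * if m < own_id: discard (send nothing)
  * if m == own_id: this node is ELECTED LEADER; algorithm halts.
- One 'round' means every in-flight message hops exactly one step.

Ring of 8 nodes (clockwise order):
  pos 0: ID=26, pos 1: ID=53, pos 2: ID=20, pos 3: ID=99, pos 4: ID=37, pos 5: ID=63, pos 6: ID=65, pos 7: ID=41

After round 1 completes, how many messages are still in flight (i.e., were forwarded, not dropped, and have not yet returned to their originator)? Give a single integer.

Round 1: pos1(id53) recv 26: drop; pos2(id20) recv 53: fwd; pos3(id99) recv 20: drop; pos4(id37) recv 99: fwd; pos5(id63) recv 37: drop; pos6(id65) recv 63: drop; pos7(id41) recv 65: fwd; pos0(id26) recv 41: fwd
After round 1: 4 messages still in flight

Answer: 4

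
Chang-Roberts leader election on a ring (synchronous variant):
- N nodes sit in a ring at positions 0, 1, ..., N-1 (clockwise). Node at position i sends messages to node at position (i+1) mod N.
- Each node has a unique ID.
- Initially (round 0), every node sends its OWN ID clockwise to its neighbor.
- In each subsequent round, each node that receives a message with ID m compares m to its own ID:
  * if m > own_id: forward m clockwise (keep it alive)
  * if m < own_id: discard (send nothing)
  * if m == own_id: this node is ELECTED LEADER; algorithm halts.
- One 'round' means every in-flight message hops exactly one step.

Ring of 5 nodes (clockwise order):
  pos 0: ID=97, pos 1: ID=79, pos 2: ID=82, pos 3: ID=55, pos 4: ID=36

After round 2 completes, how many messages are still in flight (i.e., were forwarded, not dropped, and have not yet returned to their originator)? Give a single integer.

Answer: 2

Derivation:
Round 1: pos1(id79) recv 97: fwd; pos2(id82) recv 79: drop; pos3(id55) recv 82: fwd; pos4(id36) recv 55: fwd; pos0(id97) recv 36: drop
Round 2: pos2(id82) recv 97: fwd; pos4(id36) recv 82: fwd; pos0(id97) recv 55: drop
After round 2: 2 messages still in flight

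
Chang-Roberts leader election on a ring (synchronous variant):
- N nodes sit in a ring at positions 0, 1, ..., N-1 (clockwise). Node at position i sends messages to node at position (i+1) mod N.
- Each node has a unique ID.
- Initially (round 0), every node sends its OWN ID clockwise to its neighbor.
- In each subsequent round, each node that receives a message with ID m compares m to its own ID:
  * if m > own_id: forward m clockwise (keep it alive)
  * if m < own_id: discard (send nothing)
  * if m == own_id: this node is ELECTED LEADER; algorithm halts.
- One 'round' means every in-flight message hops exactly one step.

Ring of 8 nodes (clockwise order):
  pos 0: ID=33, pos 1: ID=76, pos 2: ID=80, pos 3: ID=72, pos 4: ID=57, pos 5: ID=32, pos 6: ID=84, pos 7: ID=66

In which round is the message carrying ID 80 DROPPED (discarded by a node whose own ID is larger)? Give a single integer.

Round 1: pos1(id76) recv 33: drop; pos2(id80) recv 76: drop; pos3(id72) recv 80: fwd; pos4(id57) recv 72: fwd; pos5(id32) recv 57: fwd; pos6(id84) recv 32: drop; pos7(id66) recv 84: fwd; pos0(id33) recv 66: fwd
Round 2: pos4(id57) recv 80: fwd; pos5(id32) recv 72: fwd; pos6(id84) recv 57: drop; pos0(id33) recv 84: fwd; pos1(id76) recv 66: drop
Round 3: pos5(id32) recv 80: fwd; pos6(id84) recv 72: drop; pos1(id76) recv 84: fwd
Round 4: pos6(id84) recv 80: drop; pos2(id80) recv 84: fwd
Round 5: pos3(id72) recv 84: fwd
Round 6: pos4(id57) recv 84: fwd
Round 7: pos5(id32) recv 84: fwd
Round 8: pos6(id84) recv 84: ELECTED
Message ID 80 originates at pos 2; dropped at pos 6 in round 4

Answer: 4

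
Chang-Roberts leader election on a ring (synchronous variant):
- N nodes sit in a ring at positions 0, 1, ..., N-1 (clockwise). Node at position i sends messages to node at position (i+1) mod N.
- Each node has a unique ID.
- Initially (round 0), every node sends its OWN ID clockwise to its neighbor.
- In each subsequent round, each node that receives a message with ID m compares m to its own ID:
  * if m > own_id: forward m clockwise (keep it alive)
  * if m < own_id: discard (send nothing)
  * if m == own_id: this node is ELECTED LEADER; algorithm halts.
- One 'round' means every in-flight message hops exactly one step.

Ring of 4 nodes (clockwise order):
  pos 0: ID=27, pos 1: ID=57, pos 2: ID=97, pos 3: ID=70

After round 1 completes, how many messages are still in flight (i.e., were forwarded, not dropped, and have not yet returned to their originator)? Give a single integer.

Round 1: pos1(id57) recv 27: drop; pos2(id97) recv 57: drop; pos3(id70) recv 97: fwd; pos0(id27) recv 70: fwd
After round 1: 2 messages still in flight

Answer: 2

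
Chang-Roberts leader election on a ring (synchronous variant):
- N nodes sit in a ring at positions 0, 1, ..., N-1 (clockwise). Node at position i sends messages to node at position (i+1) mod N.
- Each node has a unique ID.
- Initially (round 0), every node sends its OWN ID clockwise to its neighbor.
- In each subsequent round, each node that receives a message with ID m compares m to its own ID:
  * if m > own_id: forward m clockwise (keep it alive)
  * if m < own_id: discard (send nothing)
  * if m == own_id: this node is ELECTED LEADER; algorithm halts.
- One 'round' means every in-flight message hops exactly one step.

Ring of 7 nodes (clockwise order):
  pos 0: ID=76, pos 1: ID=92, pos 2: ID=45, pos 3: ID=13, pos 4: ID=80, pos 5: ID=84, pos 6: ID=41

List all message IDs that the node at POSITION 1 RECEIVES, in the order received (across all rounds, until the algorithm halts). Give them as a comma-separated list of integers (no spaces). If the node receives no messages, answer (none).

Round 1: pos1(id92) recv 76: drop; pos2(id45) recv 92: fwd; pos3(id13) recv 45: fwd; pos4(id80) recv 13: drop; pos5(id84) recv 80: drop; pos6(id41) recv 84: fwd; pos0(id76) recv 41: drop
Round 2: pos3(id13) recv 92: fwd; pos4(id80) recv 45: drop; pos0(id76) recv 84: fwd
Round 3: pos4(id80) recv 92: fwd; pos1(id92) recv 84: drop
Round 4: pos5(id84) recv 92: fwd
Round 5: pos6(id41) recv 92: fwd
Round 6: pos0(id76) recv 92: fwd
Round 7: pos1(id92) recv 92: ELECTED

Answer: 76,84,92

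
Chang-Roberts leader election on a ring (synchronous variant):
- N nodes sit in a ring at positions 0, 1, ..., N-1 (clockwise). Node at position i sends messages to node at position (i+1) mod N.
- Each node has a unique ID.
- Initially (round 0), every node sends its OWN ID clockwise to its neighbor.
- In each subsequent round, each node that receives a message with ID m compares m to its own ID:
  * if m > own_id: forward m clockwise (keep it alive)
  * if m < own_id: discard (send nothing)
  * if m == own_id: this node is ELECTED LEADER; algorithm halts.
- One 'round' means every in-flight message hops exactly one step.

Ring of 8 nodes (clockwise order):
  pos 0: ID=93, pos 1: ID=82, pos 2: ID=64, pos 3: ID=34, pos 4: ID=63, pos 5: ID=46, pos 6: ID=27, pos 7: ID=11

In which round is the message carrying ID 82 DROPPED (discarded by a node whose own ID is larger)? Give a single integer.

Round 1: pos1(id82) recv 93: fwd; pos2(id64) recv 82: fwd; pos3(id34) recv 64: fwd; pos4(id63) recv 34: drop; pos5(id46) recv 63: fwd; pos6(id27) recv 46: fwd; pos7(id11) recv 27: fwd; pos0(id93) recv 11: drop
Round 2: pos2(id64) recv 93: fwd; pos3(id34) recv 82: fwd; pos4(id63) recv 64: fwd; pos6(id27) recv 63: fwd; pos7(id11) recv 46: fwd; pos0(id93) recv 27: drop
Round 3: pos3(id34) recv 93: fwd; pos4(id63) recv 82: fwd; pos5(id46) recv 64: fwd; pos7(id11) recv 63: fwd; pos0(id93) recv 46: drop
Round 4: pos4(id63) recv 93: fwd; pos5(id46) recv 82: fwd; pos6(id27) recv 64: fwd; pos0(id93) recv 63: drop
Round 5: pos5(id46) recv 93: fwd; pos6(id27) recv 82: fwd; pos7(id11) recv 64: fwd
Round 6: pos6(id27) recv 93: fwd; pos7(id11) recv 82: fwd; pos0(id93) recv 64: drop
Round 7: pos7(id11) recv 93: fwd; pos0(id93) recv 82: drop
Round 8: pos0(id93) recv 93: ELECTED
Message ID 82 originates at pos 1; dropped at pos 0 in round 7

Answer: 7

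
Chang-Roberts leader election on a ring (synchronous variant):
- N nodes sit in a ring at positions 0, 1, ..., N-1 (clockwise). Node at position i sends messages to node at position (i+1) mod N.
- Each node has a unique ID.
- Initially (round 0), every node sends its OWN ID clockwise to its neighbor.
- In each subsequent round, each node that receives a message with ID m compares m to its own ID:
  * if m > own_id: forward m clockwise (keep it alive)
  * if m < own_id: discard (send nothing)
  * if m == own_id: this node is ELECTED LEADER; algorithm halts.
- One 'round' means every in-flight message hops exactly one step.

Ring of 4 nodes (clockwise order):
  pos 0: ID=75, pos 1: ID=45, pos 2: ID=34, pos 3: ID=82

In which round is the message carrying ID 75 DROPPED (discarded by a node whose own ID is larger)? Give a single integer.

Round 1: pos1(id45) recv 75: fwd; pos2(id34) recv 45: fwd; pos3(id82) recv 34: drop; pos0(id75) recv 82: fwd
Round 2: pos2(id34) recv 75: fwd; pos3(id82) recv 45: drop; pos1(id45) recv 82: fwd
Round 3: pos3(id82) recv 75: drop; pos2(id34) recv 82: fwd
Round 4: pos3(id82) recv 82: ELECTED
Message ID 75 originates at pos 0; dropped at pos 3 in round 3

Answer: 3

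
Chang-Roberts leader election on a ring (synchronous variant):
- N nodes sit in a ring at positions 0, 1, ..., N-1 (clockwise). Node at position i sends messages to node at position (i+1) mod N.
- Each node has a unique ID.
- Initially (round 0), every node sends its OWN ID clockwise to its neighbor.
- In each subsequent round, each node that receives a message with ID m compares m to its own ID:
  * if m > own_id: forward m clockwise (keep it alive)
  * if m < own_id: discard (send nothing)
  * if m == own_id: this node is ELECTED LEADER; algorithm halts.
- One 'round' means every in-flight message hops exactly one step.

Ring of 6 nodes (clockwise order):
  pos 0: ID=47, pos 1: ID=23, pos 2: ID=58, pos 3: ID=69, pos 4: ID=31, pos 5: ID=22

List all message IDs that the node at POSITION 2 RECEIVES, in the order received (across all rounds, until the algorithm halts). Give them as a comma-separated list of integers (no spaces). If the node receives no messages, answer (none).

Answer: 23,47,69

Derivation:
Round 1: pos1(id23) recv 47: fwd; pos2(id58) recv 23: drop; pos3(id69) recv 58: drop; pos4(id31) recv 69: fwd; pos5(id22) recv 31: fwd; pos0(id47) recv 22: drop
Round 2: pos2(id58) recv 47: drop; pos5(id22) recv 69: fwd; pos0(id47) recv 31: drop
Round 3: pos0(id47) recv 69: fwd
Round 4: pos1(id23) recv 69: fwd
Round 5: pos2(id58) recv 69: fwd
Round 6: pos3(id69) recv 69: ELECTED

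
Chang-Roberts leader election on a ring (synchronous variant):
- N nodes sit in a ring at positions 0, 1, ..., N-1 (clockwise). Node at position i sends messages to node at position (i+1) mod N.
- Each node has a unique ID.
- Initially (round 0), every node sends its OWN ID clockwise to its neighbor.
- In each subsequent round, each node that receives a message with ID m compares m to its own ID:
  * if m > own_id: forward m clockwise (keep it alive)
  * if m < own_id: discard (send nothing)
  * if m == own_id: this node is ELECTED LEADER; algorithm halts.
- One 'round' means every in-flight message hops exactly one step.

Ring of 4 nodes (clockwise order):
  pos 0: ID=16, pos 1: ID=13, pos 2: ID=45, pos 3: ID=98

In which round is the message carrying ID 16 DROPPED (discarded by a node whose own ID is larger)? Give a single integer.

Round 1: pos1(id13) recv 16: fwd; pos2(id45) recv 13: drop; pos3(id98) recv 45: drop; pos0(id16) recv 98: fwd
Round 2: pos2(id45) recv 16: drop; pos1(id13) recv 98: fwd
Round 3: pos2(id45) recv 98: fwd
Round 4: pos3(id98) recv 98: ELECTED
Message ID 16 originates at pos 0; dropped at pos 2 in round 2

Answer: 2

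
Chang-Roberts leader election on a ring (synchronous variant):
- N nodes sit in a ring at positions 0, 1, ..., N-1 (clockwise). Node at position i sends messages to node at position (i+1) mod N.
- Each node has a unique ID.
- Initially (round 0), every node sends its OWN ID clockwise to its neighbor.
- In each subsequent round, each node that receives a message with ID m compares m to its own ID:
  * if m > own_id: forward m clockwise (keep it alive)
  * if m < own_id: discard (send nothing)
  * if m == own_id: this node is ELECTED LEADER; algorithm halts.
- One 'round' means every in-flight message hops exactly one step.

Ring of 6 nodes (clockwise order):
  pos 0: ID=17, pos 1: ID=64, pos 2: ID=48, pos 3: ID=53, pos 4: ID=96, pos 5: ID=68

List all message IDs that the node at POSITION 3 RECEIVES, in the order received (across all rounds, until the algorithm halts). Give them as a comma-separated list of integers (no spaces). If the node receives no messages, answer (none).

Answer: 48,64,68,96

Derivation:
Round 1: pos1(id64) recv 17: drop; pos2(id48) recv 64: fwd; pos3(id53) recv 48: drop; pos4(id96) recv 53: drop; pos5(id68) recv 96: fwd; pos0(id17) recv 68: fwd
Round 2: pos3(id53) recv 64: fwd; pos0(id17) recv 96: fwd; pos1(id64) recv 68: fwd
Round 3: pos4(id96) recv 64: drop; pos1(id64) recv 96: fwd; pos2(id48) recv 68: fwd
Round 4: pos2(id48) recv 96: fwd; pos3(id53) recv 68: fwd
Round 5: pos3(id53) recv 96: fwd; pos4(id96) recv 68: drop
Round 6: pos4(id96) recv 96: ELECTED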